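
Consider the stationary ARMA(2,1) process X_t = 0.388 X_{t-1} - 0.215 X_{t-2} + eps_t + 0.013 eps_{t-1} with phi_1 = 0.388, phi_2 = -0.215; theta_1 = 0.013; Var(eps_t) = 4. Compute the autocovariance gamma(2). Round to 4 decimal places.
\gamma(2) = -0.4124

Multiply the model equation by X_{t-k} and take expectations. With theta_0 = psi_0 = 1 and psi_j the MA(infinity) weights, this gives
  gamma(k) - sum_i phi_i gamma(k-i) = c_k,
  c_k = sigma^2 * sum_{j=k..q} theta_j psi_{j-k}   (c_k = 0 for k > q),
using gamma(-m) = gamma(m).
psi-weights needed (psi_j = theta_j + sum_i phi_i psi_{j-i}):
  psi_1 = theta_1 + phi_1 = 0.013 + (0.388) = 0.401
Right-hand sides:
  c_0 = sigma^2 (1 + theta_1 psi_1) = 4 * (1 + (0.013)(0.401)) = 4 * 1.005213 = 4.020852
  c_1 = sigma^2 theta_1 = 4 * (0.013) = 0.052
  c_2 = 0
Equations for k = 0, 1, 2 (AR order 2, c_2 = 0):
  (E0) gamma(0) = phi_1 gamma(1) + phi_2 gamma(2) + c_0
  (E1) gamma(1) = phi_1 gamma(0) + phi_2 gamma(1) + c_1
  (E2) gamma(2) = phi_1 gamma(1) + phi_2 gamma(0)
From (E1): gamma(1) = A gamma(0) + B with
  A = phi_1 / (1 - phi_2) = 0.388 / 1.215 = 0.319342,   B = c_1 / (1 - phi_2) = 0.052 / 1.215 = 0.042798.
Insert (E2) into (E0): gamma(0) (1 - phi_2^2) = phi_1 (1 + phi_2) gamma(1) + c_0.
  phi_1 (1 + phi_2) = (0.388)(0.785) = 0.30458,   1 - phi_2^2 = 0.953775.
Replace gamma(1) by A gamma(0) + B and collect gamma(0):
  gamma(0) [0.953775 - (0.30458)(0.319342)] = (0.30458)(0.042798) + 4.020852
  gamma(0) * 0.85651 = 4.033888
  gamma(0) = 4.033888 / 0.85651 = 4.70968.
  gamma(1) = A gamma(0) + B = (0.319342)(4.70968) + (0.042798) = 1.546795.
  gamma(2) = phi_1 gamma(1) + phi_2 gamma(0) = (0.388)(1.546795) + (-0.215)(4.70968) = -0.412425.
Therefore gamma(2) = -0.4124 (to 4 decimal places).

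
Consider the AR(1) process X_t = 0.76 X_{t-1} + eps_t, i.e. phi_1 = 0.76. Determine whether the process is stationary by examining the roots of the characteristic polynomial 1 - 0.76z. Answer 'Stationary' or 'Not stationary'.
\text{Stationary}

The AR(p) characteristic polynomial is P(z) = 1 - 0.76z.
Stationarity requires all roots to lie outside the unit circle, i.e. |z| > 1 for every root.
This is linear in z: 1 + (-0.76) z = 0  =>  z = -1/(-0.76) = 1.315789,  |z| = 1.315789.
Moduli of all roots: 1.3158.
All moduli strictly greater than 1? Yes.
Verdict: Stationary.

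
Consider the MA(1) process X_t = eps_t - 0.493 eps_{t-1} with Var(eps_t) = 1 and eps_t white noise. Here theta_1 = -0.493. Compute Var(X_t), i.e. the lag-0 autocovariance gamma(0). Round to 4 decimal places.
\gamma(0) = 1.2430

For an MA(q) process X_t = eps_t + sum_i theta_i eps_{t-i} with
Var(eps_t) = sigma^2, the variance is
  gamma(0) = sigma^2 * (1 + sum_i theta_i^2).
  sum_i theta_i^2 = (-0.493)^2 = 0.243049.
  gamma(0) = 1 * (1 + 0.243049) = 1 * 1.243049 = 1.243049, which rounds to 1.2430.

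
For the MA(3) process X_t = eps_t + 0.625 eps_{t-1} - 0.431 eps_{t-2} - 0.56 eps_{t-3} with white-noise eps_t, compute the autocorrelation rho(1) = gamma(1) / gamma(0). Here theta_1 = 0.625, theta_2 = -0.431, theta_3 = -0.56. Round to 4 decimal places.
\rho(1) = 0.3159

For an MA(q) process with theta_0 = 1, the autocovariance is
  gamma(k) = sigma^2 * sum_{i=0..q-k} theta_i * theta_{i+k},
and rho(k) = gamma(k) / gamma(0). Sigma^2 cancels.
  numerator   = (1)*(0.625) + (0.625)*(-0.431) + (-0.431)*(-0.56) = 0.596985.
  denominator = (1)^2 + (0.625)^2 + (-0.431)^2 + (-0.56)^2 = 1.889986.
  rho(1) = 0.596985 / 1.889986 = 0.3159.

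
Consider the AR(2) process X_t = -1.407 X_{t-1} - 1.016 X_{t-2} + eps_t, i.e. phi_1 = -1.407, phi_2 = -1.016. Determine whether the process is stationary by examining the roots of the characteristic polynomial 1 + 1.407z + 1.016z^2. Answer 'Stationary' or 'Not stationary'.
\text{Not stationary}

The AR(p) characteristic polynomial is P(z) = 1 + 1.407z + 1.016z^2.
Stationarity requires all roots to lie outside the unit circle, i.e. |z| > 1 for every root.
Set 1 + (1.407) z + (1.016) z^2 = 0, i.e. a z^2 + b z + c = 0 with a = 1.016, b = 1.407, c = 1.
Discriminant D = b^2 - 4ac = (1.407)^2 - 4*(1.016)*1 = 1.979649 - (4.064) = -2.084351.
D < 0, so the roots are the complex-conjugate pair z = (-b +/- i sqrt(-D)) / (2a) = -0.6924 +/- 0.7105i.
For a conjugate pair |z|^2 = z * conj(z) = (product of roots) = c/a = 1/(1.016) = 0.984252, so |z| = sqrt(0.984252) = 0.9921 for both roots.
Moduli of all roots: 0.9921, 0.9921.
All moduli strictly greater than 1? No.
Verdict: Not stationary.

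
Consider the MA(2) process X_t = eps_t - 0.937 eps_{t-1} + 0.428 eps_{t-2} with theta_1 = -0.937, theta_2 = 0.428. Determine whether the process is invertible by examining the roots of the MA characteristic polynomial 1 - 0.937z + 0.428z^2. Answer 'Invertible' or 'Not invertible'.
\text{Invertible}

The MA(q) characteristic polynomial is P(z) = 1 - 0.937z + 0.428z^2.
Invertibility requires all roots to lie outside the unit circle, i.e. |z| > 1 for every root.
Set 1 + (-0.937) z + (0.428) z^2 = 0, i.e. a z^2 + b z + c = 0 with a = 0.428, b = -0.937, c = 1.
Discriminant D = b^2 - 4ac = (-0.937)^2 - 4*(0.428)*1 = 0.877969 - (1.712) = -0.834031.
D < 0, so the roots are the complex-conjugate pair z = (-b +/- i sqrt(-D)) / (2a) = 1.0946 +/- 1.0669i.
For a conjugate pair |z|^2 = z * conj(z) = (product of roots) = c/a = 1/(0.428) = 2.336449, so |z| = sqrt(2.336449) = 1.5285 for both roots.
Moduli of all roots: 1.5285, 1.5285.
All moduli strictly greater than 1? Yes.
Verdict: Invertible.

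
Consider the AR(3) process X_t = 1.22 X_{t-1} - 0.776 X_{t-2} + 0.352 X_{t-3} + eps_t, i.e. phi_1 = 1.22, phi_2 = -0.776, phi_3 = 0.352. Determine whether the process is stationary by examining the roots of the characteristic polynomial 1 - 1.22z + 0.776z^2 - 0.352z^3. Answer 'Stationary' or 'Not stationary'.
\text{Stationary}

The AR(p) characteristic polynomial is P(z) = 1 - 1.22z + 0.776z^2 - 0.352z^3.
Stationarity requires all roots to lie outside the unit circle, i.e. |z| > 1 for every root.
Degree 3: look for a simple real root z0 first, then factor out (1 - z/z0) and solve the remaining quadratic.
Testing z0 = 1.25: P(1.25) = 1 + (-1.22)(1.25) + (0.776)(1.25)^2 + (-0.352)(1.25)^3
  = 1 + (-1.525) + (1.2125) + (-0.6875) = 0.  So z_0 = 1.25 is a root, |z_0| = 1.25.
Divide out the factor (1 - 0.8 z) = (1 - z/z0) (since 1/z0 = 0.8):
  P(z) = (1 - 0.8 z)(1 + (-0.42) z + (0.44) z^2)
  [check: z-coef -0.42 - (0.8) = -1.22; z^2-coef 0.44 - (0.8)(-0.42) = 0.776; z^3-coef -(0.8)(0.44) = -0.352.]
Remaining roots from the quadratic factor 1 + (-0.42) z + (0.44) z^2:
  Set 1 + (-0.42) z + (0.44) z^2 = 0, i.e. a z^2 + b z + c = 0 with a = 0.44, b = -0.42, c = 1.
  Discriminant D = b^2 - 4ac = (-0.42)^2 - 4*(0.44)*1 = 0.1764 - (1.76) = -1.5836.
  D < 0, so the roots are the complex-conjugate pair z = (-b +/- i sqrt(-D)) / (2a) = 0.4773 +/- 1.43i.
  For a conjugate pair |z|^2 = z * conj(z) = (product of roots) = c/a = 1/(0.44) = 2.272727, so |z| = sqrt(2.272727) = 1.5076 for both roots.
Moduli of all roots: 1.2500, 1.5076, 1.5076.
All moduli strictly greater than 1? Yes.
Verdict: Stationary.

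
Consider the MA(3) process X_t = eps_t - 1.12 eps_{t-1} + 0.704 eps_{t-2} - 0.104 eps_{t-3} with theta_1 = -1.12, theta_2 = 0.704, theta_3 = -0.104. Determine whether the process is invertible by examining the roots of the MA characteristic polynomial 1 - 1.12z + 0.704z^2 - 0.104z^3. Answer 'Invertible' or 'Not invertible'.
\text{Invertible}

The MA(q) characteristic polynomial is P(z) = 1 - 1.12z + 0.704z^2 - 0.104z^3.
Invertibility requires all roots to lie outside the unit circle, i.e. |z| > 1 for every root.
Degree 3: look for a simple real root z0 first, then factor out (1 - z/z0) and solve the remaining quadratic.
Testing z0 = 5: P(5) = 1 + (-1.12)(5) + (0.704)(5)^2 + (-0.104)(5)^3
  = 1 + (-5.6) + (17.6) + (-13) = 0.  So z_0 = 5 is a root, |z_0| = 5.
Divide out the factor (1 - 0.2 z) = (1 - z/z0) (since 1/z0 = 0.2):
  P(z) = (1 - 0.2 z)(1 + (-0.92) z + (0.52) z^2)
  [check: z-coef -0.92 - (0.2) = -1.12; z^2-coef 0.52 - (0.2)(-0.92) = 0.704; z^3-coef -(0.2)(0.52) = -0.104.]
Remaining roots from the quadratic factor 1 + (-0.92) z + (0.52) z^2:
  Set 1 + (-0.92) z + (0.52) z^2 = 0, i.e. a z^2 + b z + c = 0 with a = 0.52, b = -0.92, c = 1.
  Discriminant D = b^2 - 4ac = (-0.92)^2 - 4*(0.52)*1 = 0.8464 - (2.08) = -1.2336.
  D < 0, so the roots are the complex-conjugate pair z = (-b +/- i sqrt(-D)) / (2a) = 0.8846 +/- 1.068i.
  For a conjugate pair |z|^2 = z * conj(z) = (product of roots) = c/a = 1/(0.52) = 1.923077, so |z| = sqrt(1.923077) = 1.3868 for both roots.
Moduli of all roots: 5.0000, 1.3868, 1.3868.
All moduli strictly greater than 1? Yes.
Verdict: Invertible.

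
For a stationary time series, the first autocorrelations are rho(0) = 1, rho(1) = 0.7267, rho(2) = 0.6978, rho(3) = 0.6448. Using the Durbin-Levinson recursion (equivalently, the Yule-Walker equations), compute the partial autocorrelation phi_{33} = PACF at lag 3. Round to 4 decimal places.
\phi_{33} = 0.1429

The PACF at lag k is phi_{kk}, the last component of the solution
to the Yule-Walker system G_k phi = r_k where
  (G_k)_{ij} = rho(|i - j|), (r_k)_i = rho(i), i,j = 1..k.
Equivalently, Durbin-Levinson gives phi_{kk} iteratively:
  phi_{11} = rho(1)
  phi_{kk} = [rho(k) - sum_{j=1..k-1} phi_{k-1,j} rho(k-j)]
            / [1 - sum_{j=1..k-1} phi_{k-1,j} rho(j)],
  phi_{k,j} = phi_{k-1,j} - phi_{kk} phi_{k-1,k-j},  j = 1..k-1.
Step k = 1:
  phi_11 = rho(1) = 0.7267.
Step k = 2:
  phi_22 = [rho(2) - phi_11 rho(1)] / [1 - phi_11 rho(1)] = [0.6978 - (0.7267)(0.7267)] / [1 - (0.7267)(0.7267)]
         = 0.16970711 / 0.47190711 = 0.35962.
  Update: phi_21 = phi_11 - phi_22 phi_11 = 0.7267 - (0.35962)(0.7267) = 0.465364.
Step k = 3:
  phi_33 = [rho(3) - phi_21 rho(2) - phi_22 rho(1)] / [1 - phi_21 rho(1) - phi_22 rho(2)]
    numerator   = 0.6448 - (0.465364)(0.6978) - (0.35962)(0.7267) = 0.0587331
    denominator = 1 - (0.465364)(0.7267) - (0.35962)(0.6978) = 0.41087708
  phi_33 = 0.0587331 / 0.41087708 = 0.1429.
Therefore phi_{33} = 0.1429.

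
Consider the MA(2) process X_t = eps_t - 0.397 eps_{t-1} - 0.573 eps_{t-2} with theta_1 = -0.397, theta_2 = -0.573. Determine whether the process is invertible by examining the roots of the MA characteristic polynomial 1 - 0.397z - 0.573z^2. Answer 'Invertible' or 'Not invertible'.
\text{Invertible}

The MA(q) characteristic polynomial is P(z) = 1 - 0.397z - 0.573z^2.
Invertibility requires all roots to lie outside the unit circle, i.e. |z| > 1 for every root.
Set 1 + (-0.397) z + (-0.573) z^2 = 0, i.e. a z^2 + b z + c = 0 with a = -0.573, b = -0.397, c = 1.
Discriminant D = b^2 - 4ac = (-0.397)^2 - 4*(-0.573)*1 = 0.157609 - (-2.292) = 2.449609.
D >= 0, so the roots are real: z = (-b +/- sqrt(D)) / (2a) = (0.397 +/- 1.565123) / (-1.146).
  z_1 = (0.397 + 1.565123) / (-1.146) = -1.7121,   |z_1| = 1.7121.
  z_2 = (0.397 - 1.565123) / (-1.146) = 1.0193,   |z_2| = 1.0193.
Moduli of all roots: 1.7121, 1.0193.
All moduli strictly greater than 1? Yes.
Verdict: Invertible.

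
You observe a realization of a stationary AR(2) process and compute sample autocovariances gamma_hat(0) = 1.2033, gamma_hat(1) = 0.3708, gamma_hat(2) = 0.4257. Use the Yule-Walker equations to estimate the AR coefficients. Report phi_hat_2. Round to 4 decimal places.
\hat\phi_{2} = 0.2860

The Yule-Walker equations for an AR(p) process read, in matrix form,
  Gamma_p phi = r_p,   with   (Gamma_p)_{ij} = gamma(|i - j|),
                       (r_p)_i = gamma(i),   i,j = 1..p.
Substitute the sample gammas (Toeplitz matrix and right-hand side of size 2):
  Gamma_p = [[1.2033, 0.3708], [0.3708, 1.2033]]
  r_p     = [0.3708, 0.4257]
Written out:
  1.2033 phi_1 + 0.3708 phi_2 = 0.3708
  0.3708 phi_1 + 1.2033 phi_2 = 0.4257
Solve by Cramer's rule:
  det = gamma(0)^2 - gamma(1)^2 = (1.2033)^2 - (0.3708)^2 = 1.44793089 - 0.13749264 = 1.31043825
  phi_hat_1 = [gamma(1) gamma(0) - gamma(1) gamma(2)] / det = [(0.3708)(1.2033) - (0.3708)(0.4257)] / 1.31043825 = 0.28833408 / 1.31043825 = 0.22
  phi_hat_2 = [gamma(0) gamma(2) - gamma(1)^2] / det = [(1.2033)(0.4257) - (0.3708)^2] / 1.31043825 = 0.37475217 / 1.31043825 = 0.286
So phi_hat = [0.2200, 0.2860].
Therefore phi_hat_2 = 0.2860.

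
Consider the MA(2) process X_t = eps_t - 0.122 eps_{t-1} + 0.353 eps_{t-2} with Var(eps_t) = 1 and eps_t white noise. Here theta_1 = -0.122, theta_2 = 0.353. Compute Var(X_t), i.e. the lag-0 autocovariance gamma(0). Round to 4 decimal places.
\gamma(0) = 1.1395

For an MA(q) process X_t = eps_t + sum_i theta_i eps_{t-i} with
Var(eps_t) = sigma^2, the variance is
  gamma(0) = sigma^2 * (1 + sum_i theta_i^2).
  sum_i theta_i^2 = (-0.122)^2 + (0.353)^2 = 0.014884 + 0.124609 = 0.139493.
  gamma(0) = 1 * (1 + 0.139493) = 1 * 1.139493 = 1.139493, which rounds to 1.1395.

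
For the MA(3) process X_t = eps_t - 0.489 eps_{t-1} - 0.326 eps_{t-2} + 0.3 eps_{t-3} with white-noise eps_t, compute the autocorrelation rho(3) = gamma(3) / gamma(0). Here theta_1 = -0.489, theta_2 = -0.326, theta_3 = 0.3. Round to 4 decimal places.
\rho(3) = 0.2090

For an MA(q) process with theta_0 = 1, the autocovariance is
  gamma(k) = sigma^2 * sum_{i=0..q-k} theta_i * theta_{i+k},
and rho(k) = gamma(k) / gamma(0). Sigma^2 cancels.
  numerator   = (1)*(0.3) = 0.3.
  denominator = (1)^2 + (-0.489)^2 + (-0.326)^2 + (0.3)^2 = 1.435397.
  rho(3) = 0.3 / 1.435397 = 0.2090.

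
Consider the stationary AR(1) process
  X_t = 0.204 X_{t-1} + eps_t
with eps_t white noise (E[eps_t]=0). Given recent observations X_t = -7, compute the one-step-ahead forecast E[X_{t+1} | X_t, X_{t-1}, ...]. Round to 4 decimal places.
E[X_{t+1} \mid \mathcal F_t] = -1.4280

For an AR(p) model X_t = c + sum_i phi_i X_{t-i} + eps_t, the
one-step-ahead conditional mean is
  E[X_{t+1} | X_t, ...] = c + sum_i phi_i X_{t+1-i}.
Substitute known values:
  E[X_{t+1} | ...] = (0.204) * (-7)
                   = -1.4280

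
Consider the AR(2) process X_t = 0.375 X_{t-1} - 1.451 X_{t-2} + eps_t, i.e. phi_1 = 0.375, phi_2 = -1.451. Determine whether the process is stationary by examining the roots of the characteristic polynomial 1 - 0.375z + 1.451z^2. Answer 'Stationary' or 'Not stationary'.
\text{Not stationary}

The AR(p) characteristic polynomial is P(z) = 1 - 0.375z + 1.451z^2.
Stationarity requires all roots to lie outside the unit circle, i.e. |z| > 1 for every root.
Set 1 + (-0.375) z + (1.451) z^2 = 0, i.e. a z^2 + b z + c = 0 with a = 1.451, b = -0.375, c = 1.
Discriminant D = b^2 - 4ac = (-0.375)^2 - 4*(1.451)*1 = 0.140625 - (5.804) = -5.663375.
D < 0, so the roots are the complex-conjugate pair z = (-b +/- i sqrt(-D)) / (2a) = 0.1292 +/- 0.82i.
For a conjugate pair |z|^2 = z * conj(z) = (product of roots) = c/a = 1/(1.451) = 0.68918, so |z| = sqrt(0.68918) = 0.8302 for both roots.
Moduli of all roots: 0.8302, 0.8302.
All moduli strictly greater than 1? No.
Verdict: Not stationary.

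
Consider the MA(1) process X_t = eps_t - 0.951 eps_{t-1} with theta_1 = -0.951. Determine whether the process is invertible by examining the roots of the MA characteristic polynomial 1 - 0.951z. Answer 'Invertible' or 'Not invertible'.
\text{Invertible}

The MA(q) characteristic polynomial is P(z) = 1 - 0.951z.
Invertibility requires all roots to lie outside the unit circle, i.e. |z| > 1 for every root.
This is linear in z: 1 + (-0.951) z = 0  =>  z = -1/(-0.951) = 1.051525,  |z| = 1.051525.
Moduli of all roots: 1.0515.
All moduli strictly greater than 1? Yes.
Verdict: Invertible.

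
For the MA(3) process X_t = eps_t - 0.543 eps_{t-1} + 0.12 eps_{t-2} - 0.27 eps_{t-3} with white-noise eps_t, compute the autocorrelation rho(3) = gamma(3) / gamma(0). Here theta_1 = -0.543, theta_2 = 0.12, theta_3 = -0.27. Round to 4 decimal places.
\rho(3) = -0.1953

For an MA(q) process with theta_0 = 1, the autocovariance is
  gamma(k) = sigma^2 * sum_{i=0..q-k} theta_i * theta_{i+k},
and rho(k) = gamma(k) / gamma(0). Sigma^2 cancels.
  numerator   = (1)*(-0.27) = -0.27.
  denominator = (1)^2 + (-0.543)^2 + (0.12)^2 + (-0.27)^2 = 1.382149.
  rho(3) = -0.27 / 1.382149 = -0.1953.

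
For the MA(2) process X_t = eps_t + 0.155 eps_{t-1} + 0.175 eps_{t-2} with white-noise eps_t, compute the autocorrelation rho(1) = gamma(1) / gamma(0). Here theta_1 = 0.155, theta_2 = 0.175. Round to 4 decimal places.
\rho(1) = 0.1727

For an MA(q) process with theta_0 = 1, the autocovariance is
  gamma(k) = sigma^2 * sum_{i=0..q-k} theta_i * theta_{i+k},
and rho(k) = gamma(k) / gamma(0). Sigma^2 cancels.
  numerator   = (1)*(0.155) + (0.155)*(0.175) = 0.182125.
  denominator = (1)^2 + (0.155)^2 + (0.175)^2 = 1.05465.
  rho(1) = 0.182125 / 1.05465 = 0.1727.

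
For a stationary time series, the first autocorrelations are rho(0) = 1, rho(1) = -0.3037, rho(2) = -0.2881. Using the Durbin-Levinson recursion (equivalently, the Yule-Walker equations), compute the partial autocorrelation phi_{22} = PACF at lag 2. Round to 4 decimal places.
\phi_{22} = -0.4190

The PACF at lag k is phi_{kk}, the last component of the solution
to the Yule-Walker system G_k phi = r_k where
  (G_k)_{ij} = rho(|i - j|), (r_k)_i = rho(i), i,j = 1..k.
Equivalently, Durbin-Levinson gives phi_{kk} iteratively:
  phi_{11} = rho(1)
  phi_{kk} = [rho(k) - sum_{j=1..k-1} phi_{k-1,j} rho(k-j)]
            / [1 - sum_{j=1..k-1} phi_{k-1,j} rho(j)],
  phi_{k,j} = phi_{k-1,j} - phi_{kk} phi_{k-1,k-j},  j = 1..k-1.
Step k = 1:
  phi_11 = rho(1) = -0.3037.
Step k = 2:
  phi_22 = [rho(2) - phi_11 rho(1)] / [1 - phi_11 rho(1)] = [-0.2881 - (-0.3037)(-0.3037)] / [1 - (-0.3037)(-0.3037)]
         = -0.38033369 / 0.90776631 = -0.419.
Therefore phi_{22} = -0.4190.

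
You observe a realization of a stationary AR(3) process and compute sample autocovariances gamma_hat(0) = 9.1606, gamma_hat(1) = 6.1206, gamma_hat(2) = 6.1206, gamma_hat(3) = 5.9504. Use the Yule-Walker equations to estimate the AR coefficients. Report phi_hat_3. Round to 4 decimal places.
\hat\phi_{3} = 0.2460

The Yule-Walker equations for an AR(p) process read, in matrix form,
  Gamma_p phi = r_p,   with   (Gamma_p)_{ij} = gamma(|i - j|),
                       (r_p)_i = gamma(i),   i,j = 1..p.
Substitute the sample gammas (Toeplitz matrix and right-hand side of size 3):
  Gamma_p = [[9.1606, 6.1206, 6.1206], [6.1206, 9.1606, 6.1206], [6.1206, 6.1206, 9.1606]]
  r_p     = [6.1206, 6.1206, 5.9504]
Written out (R1..R3):
  (R1) 9.1606 phi_1 + 6.1206 phi_2 + 6.1206 phi_3 = 6.1206
  (R2) 6.1206 phi_1 + 9.1606 phi_2 + 6.1206 phi_3 = 6.1206
  (R3) 6.1206 phi_1 + 6.1206 phi_2 + 9.1606 phi_3 = 5.9504
Gaussian elimination:
  R2 <- R2 - (6.1206/9.1606) R1 = R2 - (0.668144) R1:  5.071158 phi_2 + 2.031158 phi_3 = 2.031158
  R3 <- R3 - (6.1206/9.1606) R1 = R3 - (0.668144) R1:  2.031158 phi_2 + 5.071158 phi_3 = 1.860958
  R3 <- R3 - (2.031158/5.071158) R2 = R3 - (0.400531) R2:  4.257615 phi_3 = 1.047415
Back-substitution:
  phi_hat_3 = 1.047415 / 4.257615 = 0.24601
  phi_hat_2 = (2.031158 - (2.031158)(0.24601)) / 5.071158 = 0.301997
  phi_hat_1 = (6.1206 - (6.1206)(0.301997) - (6.1206)(0.24601)) / 9.1606 = 0.301997
So phi_hat = [0.3020, 0.3020, 0.2460].
Therefore phi_hat_3 = 0.2460.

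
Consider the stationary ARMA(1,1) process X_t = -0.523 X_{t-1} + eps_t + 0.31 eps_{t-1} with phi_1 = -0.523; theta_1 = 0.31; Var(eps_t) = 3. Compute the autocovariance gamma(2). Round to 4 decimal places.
\gamma(2) = 0.3854

Multiply the model equation by X_{t-k} and take expectations. With theta_0 = psi_0 = 1 and psi_j the MA(infinity) weights, this gives
  gamma(k) - sum_i phi_i gamma(k-i) = c_k,
  c_k = sigma^2 * sum_{j=k..q} theta_j psi_{j-k}   (c_k = 0 for k > q),
using gamma(-m) = gamma(m).
psi-weights needed (psi_j = theta_j + sum_i phi_i psi_{j-i}):
  psi_1 = theta_1 + phi_1 = 0.31 + (-0.523) = -0.213
Right-hand sides:
  c_0 = sigma^2 (1 + theta_1 psi_1) = 3 * (1 + (0.31)(-0.213)) = 3 * 0.93397 = 2.80191
  c_1 = sigma^2 theta_1 = 3 * (0.31) = 0.93
  c_2 = 0
Equations for k = 0 and k = 1 (AR order 1):
  gamma(0) = phi_1 gamma(1) + c_0
  gamma(1) = phi_1 gamma(0) + c_1
Substituting the second into the first: gamma(0) (1 - phi_1^2) = c_0 + phi_1 c_1, so
  gamma(0) = (c_0 + phi_1 c_1) / (1 - phi_1^2) = (2.80191 + (-0.523)(0.93)) / (1 - (-0.523)^2) = 2.31552 / 0.726471 = 3.187354.
  gamma(1) = phi_1 gamma(0) + c_1 = (-0.523)(3.187354) + (0.93) = -0.736986.
For k = 2 (> q): gamma(2) = phi_1 gamma(1) = (-0.523)(-0.736986) = 0.385444.
Therefore gamma(2) = 0.3854 (to 4 decimal places).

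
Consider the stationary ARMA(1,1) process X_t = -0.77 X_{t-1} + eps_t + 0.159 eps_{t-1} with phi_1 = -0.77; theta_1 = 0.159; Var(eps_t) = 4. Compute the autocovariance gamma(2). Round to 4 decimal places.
\gamma(2) = 4.0567

Multiply the model equation by X_{t-k} and take expectations. With theta_0 = psi_0 = 1 and psi_j the MA(infinity) weights, this gives
  gamma(k) - sum_i phi_i gamma(k-i) = c_k,
  c_k = sigma^2 * sum_{j=k..q} theta_j psi_{j-k}   (c_k = 0 for k > q),
using gamma(-m) = gamma(m).
psi-weights needed (psi_j = theta_j + sum_i phi_i psi_{j-i}):
  psi_1 = theta_1 + phi_1 = 0.159 + (-0.77) = -0.611
Right-hand sides:
  c_0 = sigma^2 (1 + theta_1 psi_1) = 4 * (1 + (0.159)(-0.611)) = 4 * 0.902851 = 3.611404
  c_1 = sigma^2 theta_1 = 4 * (0.159) = 0.636
  c_2 = 0
Equations for k = 0 and k = 1 (AR order 1):
  gamma(0) = phi_1 gamma(1) + c_0
  gamma(1) = phi_1 gamma(0) + c_1
Substituting the second into the first: gamma(0) (1 - phi_1^2) = c_0 + phi_1 c_1, so
  gamma(0) = (c_0 + phi_1 c_1) / (1 - phi_1^2) = (3.611404 + (-0.77)(0.636)) / (1 - (-0.77)^2) = 3.121684 / 0.4071 = 7.668101.
  gamma(1) = phi_1 gamma(0) + c_1 = (-0.77)(7.668101) + (0.636) = -5.268438.
For k = 2 (> q): gamma(2) = phi_1 gamma(1) = (-0.77)(-5.268438) = 4.056697.
Therefore gamma(2) = 4.0567 (to 4 decimal places).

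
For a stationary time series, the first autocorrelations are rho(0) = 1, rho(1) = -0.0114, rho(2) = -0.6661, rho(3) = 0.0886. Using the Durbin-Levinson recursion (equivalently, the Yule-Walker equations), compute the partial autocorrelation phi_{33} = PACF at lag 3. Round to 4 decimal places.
\phi_{33} = 0.1229

The PACF at lag k is phi_{kk}, the last component of the solution
to the Yule-Walker system G_k phi = r_k where
  (G_k)_{ij} = rho(|i - j|), (r_k)_i = rho(i), i,j = 1..k.
Equivalently, Durbin-Levinson gives phi_{kk} iteratively:
  phi_{11} = rho(1)
  phi_{kk} = [rho(k) - sum_{j=1..k-1} phi_{k-1,j} rho(k-j)]
            / [1 - sum_{j=1..k-1} phi_{k-1,j} rho(j)],
  phi_{k,j} = phi_{k-1,j} - phi_{kk} phi_{k-1,k-j},  j = 1..k-1.
Step k = 1:
  phi_11 = rho(1) = -0.0114.
Step k = 2:
  phi_22 = [rho(2) - phi_11 rho(1)] / [1 - phi_11 rho(1)] = [-0.6661 - (-0.0114)(-0.0114)] / [1 - (-0.0114)(-0.0114)]
         = -0.66622996 / 0.99987004 = -0.666317.
  Update: phi_21 = phi_11 - phi_22 phi_11 = -0.0114 - (-0.666317)(-0.0114) = -0.018996.
Step k = 3:
  phi_33 = [rho(3) - phi_21 rho(2) - phi_22 rho(1)] / [1 - phi_21 rho(1) - phi_22 rho(2)]
    numerator   = 0.0886 - (-0.018996)(-0.6661) - (-0.666317)(-0.0114) = 0.06835075
    denominator = 1 - (-0.018996)(-0.0114) - (-0.666317)(-0.6661) = 0.55594999
  phi_33 = 0.06835075 / 0.55594999 = 0.1229.
Therefore phi_{33} = 0.1229.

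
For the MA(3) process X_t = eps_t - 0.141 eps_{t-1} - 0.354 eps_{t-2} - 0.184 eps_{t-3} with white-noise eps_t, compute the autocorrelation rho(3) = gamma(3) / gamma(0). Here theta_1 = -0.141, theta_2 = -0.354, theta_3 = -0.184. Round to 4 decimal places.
\rho(3) = -0.1561

For an MA(q) process with theta_0 = 1, the autocovariance is
  gamma(k) = sigma^2 * sum_{i=0..q-k} theta_i * theta_{i+k},
and rho(k) = gamma(k) / gamma(0). Sigma^2 cancels.
  numerator   = (1)*(-0.184) = -0.184.
  denominator = (1)^2 + (-0.141)^2 + (-0.354)^2 + (-0.184)^2 = 1.179053.
  rho(3) = -0.184 / 1.179053 = -0.1561.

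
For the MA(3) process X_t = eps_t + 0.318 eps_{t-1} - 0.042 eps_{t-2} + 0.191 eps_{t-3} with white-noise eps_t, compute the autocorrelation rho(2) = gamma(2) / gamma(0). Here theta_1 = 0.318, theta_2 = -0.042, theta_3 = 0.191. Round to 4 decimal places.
\rho(2) = 0.0164

For an MA(q) process with theta_0 = 1, the autocovariance is
  gamma(k) = sigma^2 * sum_{i=0..q-k} theta_i * theta_{i+k},
and rho(k) = gamma(k) / gamma(0). Sigma^2 cancels.
  numerator   = (1)*(-0.042) + (0.318)*(0.191) = 0.018738.
  denominator = (1)^2 + (0.318)^2 + (-0.042)^2 + (0.191)^2 = 1.139369.
  rho(2) = 0.018738 / 1.139369 = 0.0164.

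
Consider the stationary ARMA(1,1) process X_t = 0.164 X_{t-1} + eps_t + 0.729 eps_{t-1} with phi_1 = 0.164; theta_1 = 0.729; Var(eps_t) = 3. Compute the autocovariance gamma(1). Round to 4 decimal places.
\gamma(1) = 3.0822

Multiply the model equation by X_{t-k} and take expectations. With theta_0 = psi_0 = 1 and psi_j the MA(infinity) weights, this gives
  gamma(k) - sum_i phi_i gamma(k-i) = c_k,
  c_k = sigma^2 * sum_{j=k..q} theta_j psi_{j-k}   (c_k = 0 for k > q),
using gamma(-m) = gamma(m).
psi-weights needed (psi_j = theta_j + sum_i phi_i psi_{j-i}):
  psi_1 = theta_1 + phi_1 = 0.729 + (0.164) = 0.893
Right-hand sides:
  c_0 = sigma^2 (1 + theta_1 psi_1) = 3 * (1 + (0.729)(0.893)) = 3 * 1.650997 = 4.952991
  c_1 = sigma^2 theta_1 = 3 * (0.729) = 2.187
  c_2 = 0
Equations for k = 0 and k = 1 (AR order 1):
  gamma(0) = phi_1 gamma(1) + c_0
  gamma(1) = phi_1 gamma(0) + c_1
Substituting the second into the first: gamma(0) (1 - phi_1^2) = c_0 + phi_1 c_1, so
  gamma(0) = (c_0 + phi_1 c_1) / (1 - phi_1^2) = (4.952991 + (0.164)(2.187)) / (1 - (0.164)^2) = 5.311659 / 0.973104 = 5.45847.
  gamma(1) = phi_1 gamma(0) + c_1 = (0.164)(5.45847) + (2.187) = 3.082189.
Therefore gamma(1) = 3.0822 (to 4 decimal places).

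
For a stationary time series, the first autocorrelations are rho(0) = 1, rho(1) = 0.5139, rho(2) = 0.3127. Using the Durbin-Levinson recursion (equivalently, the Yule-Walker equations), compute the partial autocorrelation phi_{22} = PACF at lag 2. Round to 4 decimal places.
\phi_{22} = 0.0661

The PACF at lag k is phi_{kk}, the last component of the solution
to the Yule-Walker system G_k phi = r_k where
  (G_k)_{ij} = rho(|i - j|), (r_k)_i = rho(i), i,j = 1..k.
Equivalently, Durbin-Levinson gives phi_{kk} iteratively:
  phi_{11} = rho(1)
  phi_{kk} = [rho(k) - sum_{j=1..k-1} phi_{k-1,j} rho(k-j)]
            / [1 - sum_{j=1..k-1} phi_{k-1,j} rho(j)],
  phi_{k,j} = phi_{k-1,j} - phi_{kk} phi_{k-1,k-j},  j = 1..k-1.
Step k = 1:
  phi_11 = rho(1) = 0.5139.
Step k = 2:
  phi_22 = [rho(2) - phi_11 rho(1)] / [1 - phi_11 rho(1)] = [0.3127 - (0.5139)(0.5139)] / [1 - (0.5139)(0.5139)]
         = 0.04860679 / 0.73590679 = 0.0661.
Therefore phi_{22} = 0.0661.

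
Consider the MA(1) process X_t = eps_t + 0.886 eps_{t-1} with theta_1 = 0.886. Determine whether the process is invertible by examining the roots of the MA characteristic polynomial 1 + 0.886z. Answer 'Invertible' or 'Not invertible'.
\text{Invertible}

The MA(q) characteristic polynomial is P(z) = 1 + 0.886z.
Invertibility requires all roots to lie outside the unit circle, i.e. |z| > 1 for every root.
This is linear in z: 1 + (0.886) z = 0  =>  z = -1/(0.886) = -1.128668,  |z| = 1.128668.
Moduli of all roots: 1.1287.
All moduli strictly greater than 1? Yes.
Verdict: Invertible.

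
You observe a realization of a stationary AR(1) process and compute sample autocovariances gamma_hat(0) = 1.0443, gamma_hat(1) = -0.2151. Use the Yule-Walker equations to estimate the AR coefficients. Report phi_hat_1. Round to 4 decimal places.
\hat\phi_{1} = -0.2060

The Yule-Walker equations for an AR(p) process read, in matrix form,
  Gamma_p phi = r_p,   with   (Gamma_p)_{ij} = gamma(|i - j|),
                       (r_p)_i = gamma(i),   i,j = 1..p.
Substitute the sample gammas (Toeplitz matrix and right-hand side of size 1):
  Gamma_p = [[1.0443]]
  r_p     = [-0.2151]
With p = 1 this is the single equation gamma(0) phi_1 = gamma(1):
  phi_hat_1 = gamma(1) / gamma(0) = -0.2151 / 1.0443 = -0.2060.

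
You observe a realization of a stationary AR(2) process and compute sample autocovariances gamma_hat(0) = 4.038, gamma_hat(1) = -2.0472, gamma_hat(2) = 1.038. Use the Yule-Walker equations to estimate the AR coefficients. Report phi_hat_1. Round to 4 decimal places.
\hat\phi_{1} = -0.5070

The Yule-Walker equations for an AR(p) process read, in matrix form,
  Gamma_p phi = r_p,   with   (Gamma_p)_{ij} = gamma(|i - j|),
                       (r_p)_i = gamma(i),   i,j = 1..p.
Substitute the sample gammas (Toeplitz matrix and right-hand side of size 2):
  Gamma_p = [[4.038, -2.0472], [-2.0472, 4.038]]
  r_p     = [-2.0472, 1.038]
Written out:
  4.038 phi_1 - 2.0472 phi_2 = -2.0472
  -2.0472 phi_1 + 4.038 phi_2 = 1.038
Solve by Cramer's rule:
  det = gamma(0)^2 - gamma(1)^2 = (4.038)^2 - (-2.0472)^2 = 16.305444 - 4.19102784 = 12.11441616
  phi_hat_1 = [gamma(1) gamma(0) - gamma(1) gamma(2)] / det = [(-2.0472)(4.038) - (-2.0472)(1.038)] / 12.11441616 = -6.1416 / 12.11441616 = -0.507
  phi_hat_2 = [gamma(0) gamma(2) - gamma(1)^2] / det = [(4.038)(1.038) - (-2.0472)^2] / 12.11441616 = 0.00041616 / 12.11441616 = 0
So phi_hat = [-0.5070, 0.0000].
Therefore phi_hat_1 = -0.5070.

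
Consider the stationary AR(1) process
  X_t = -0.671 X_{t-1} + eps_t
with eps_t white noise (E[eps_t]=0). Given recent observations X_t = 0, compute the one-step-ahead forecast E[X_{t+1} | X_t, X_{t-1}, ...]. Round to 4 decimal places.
E[X_{t+1} \mid \mathcal F_t] = 0.0000

For an AR(p) model X_t = c + sum_i phi_i X_{t-i} + eps_t, the
one-step-ahead conditional mean is
  E[X_{t+1} | X_t, ...] = c + sum_i phi_i X_{t+1-i}.
Substitute known values:
  E[X_{t+1} | ...] = (-0.671) * (0)
                   = 0.0000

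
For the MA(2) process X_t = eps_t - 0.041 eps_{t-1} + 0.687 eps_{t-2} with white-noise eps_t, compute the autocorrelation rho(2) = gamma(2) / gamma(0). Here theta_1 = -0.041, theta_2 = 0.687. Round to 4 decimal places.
\rho(2) = 0.4662

For an MA(q) process with theta_0 = 1, the autocovariance is
  gamma(k) = sigma^2 * sum_{i=0..q-k} theta_i * theta_{i+k},
and rho(k) = gamma(k) / gamma(0). Sigma^2 cancels.
  numerator   = (1)*(0.687) = 0.687.
  denominator = (1)^2 + (-0.041)^2 + (0.687)^2 = 1.47365.
  rho(2) = 0.687 / 1.47365 = 0.4662.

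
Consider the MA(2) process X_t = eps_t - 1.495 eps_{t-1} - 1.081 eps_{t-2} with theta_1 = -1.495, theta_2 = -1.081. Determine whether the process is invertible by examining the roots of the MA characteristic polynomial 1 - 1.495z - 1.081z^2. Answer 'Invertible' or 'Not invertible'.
\text{Not invertible}

The MA(q) characteristic polynomial is P(z) = 1 - 1.495z - 1.081z^2.
Invertibility requires all roots to lie outside the unit circle, i.e. |z| > 1 for every root.
Set 1 + (-1.495) z + (-1.081) z^2 = 0, i.e. a z^2 + b z + c = 0 with a = -1.081, b = -1.495, c = 1.
Discriminant D = b^2 - 4ac = (-1.495)^2 - 4*(-1.081)*1 = 2.235025 - (-4.324) = 6.559025.
D >= 0, so the roots are real: z = (-b +/- sqrt(D)) / (2a) = (1.495 +/- 2.561059) / (-2.162).
  z_1 = (1.495 + 2.561059) / (-2.162) = -1.8761,   |z_1| = 1.8761.
  z_2 = (1.495 - 2.561059) / (-2.162) = 0.4931,   |z_2| = 0.4931.
Moduli of all roots: 1.8761, 0.4931.
All moduli strictly greater than 1? No.
Verdict: Not invertible.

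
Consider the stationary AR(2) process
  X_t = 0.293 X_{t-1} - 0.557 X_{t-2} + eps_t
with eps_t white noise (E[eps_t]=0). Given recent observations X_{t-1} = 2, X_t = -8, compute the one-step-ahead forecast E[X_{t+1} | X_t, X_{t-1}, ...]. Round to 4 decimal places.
E[X_{t+1} \mid \mathcal F_t] = -3.4580

For an AR(p) model X_t = c + sum_i phi_i X_{t-i} + eps_t, the
one-step-ahead conditional mean is
  E[X_{t+1} | X_t, ...] = c + sum_i phi_i X_{t+1-i}.
Substitute known values:
  E[X_{t+1} | ...] = (0.293) * (-8) + (-0.557) * (2)
                   = -3.4580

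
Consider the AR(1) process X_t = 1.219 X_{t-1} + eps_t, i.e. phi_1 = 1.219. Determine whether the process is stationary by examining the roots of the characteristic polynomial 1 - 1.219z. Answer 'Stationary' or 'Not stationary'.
\text{Not stationary}

The AR(p) characteristic polynomial is P(z) = 1 - 1.219z.
Stationarity requires all roots to lie outside the unit circle, i.e. |z| > 1 for every root.
This is linear in z: 1 + (-1.219) z = 0  =>  z = -1/(-1.219) = 0.820345,  |z| = 0.820345.
Moduli of all roots: 0.8203.
All moduli strictly greater than 1? No.
Verdict: Not stationary.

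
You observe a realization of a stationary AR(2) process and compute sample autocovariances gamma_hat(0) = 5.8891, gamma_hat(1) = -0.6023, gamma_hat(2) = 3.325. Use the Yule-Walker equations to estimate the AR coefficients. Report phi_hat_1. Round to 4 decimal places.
\hat\phi_{1} = -0.0450

The Yule-Walker equations for an AR(p) process read, in matrix form,
  Gamma_p phi = r_p,   with   (Gamma_p)_{ij} = gamma(|i - j|),
                       (r_p)_i = gamma(i),   i,j = 1..p.
Substitute the sample gammas (Toeplitz matrix and right-hand side of size 2):
  Gamma_p = [[5.8891, -0.6023], [-0.6023, 5.8891]]
  r_p     = [-0.6023, 3.325]
Written out:
  5.8891 phi_1 - 0.6023 phi_2 = -0.6023
  -0.6023 phi_1 + 5.8891 phi_2 = 3.325
Solve by Cramer's rule:
  det = gamma(0)^2 - gamma(1)^2 = (5.8891)^2 - (-0.6023)^2 = 34.68149881 - 0.36276529 = 34.31873352
  phi_hat_1 = [gamma(1) gamma(0) - gamma(1) gamma(2)] / det = [(-0.6023)(5.8891) - (-0.6023)(3.325)] / 34.31873352 = -1.54435743 / 34.31873352 = -0.045
  phi_hat_2 = [gamma(0) gamma(2) - gamma(1)^2] / det = [(5.8891)(3.325) - (-0.6023)^2] / 34.31873352 = 19.21849221 / 34.31873352 = 0.56
So phi_hat = [-0.0450, 0.5600].
Therefore phi_hat_1 = -0.0450.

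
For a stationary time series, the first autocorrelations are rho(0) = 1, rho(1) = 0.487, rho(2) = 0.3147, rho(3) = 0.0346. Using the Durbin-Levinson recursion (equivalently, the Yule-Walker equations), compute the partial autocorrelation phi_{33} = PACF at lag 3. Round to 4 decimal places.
\phi_{33} = -0.2021

The PACF at lag k is phi_{kk}, the last component of the solution
to the Yule-Walker system G_k phi = r_k where
  (G_k)_{ij} = rho(|i - j|), (r_k)_i = rho(i), i,j = 1..k.
Equivalently, Durbin-Levinson gives phi_{kk} iteratively:
  phi_{11} = rho(1)
  phi_{kk} = [rho(k) - sum_{j=1..k-1} phi_{k-1,j} rho(k-j)]
            / [1 - sum_{j=1..k-1} phi_{k-1,j} rho(j)],
  phi_{k,j} = phi_{k-1,j} - phi_{kk} phi_{k-1,k-j},  j = 1..k-1.
Step k = 1:
  phi_11 = rho(1) = 0.487.
Step k = 2:
  phi_22 = [rho(2) - phi_11 rho(1)] / [1 - phi_11 rho(1)] = [0.3147 - (0.487)(0.487)] / [1 - (0.487)(0.487)]
         = 0.077531 / 0.762831 = 0.101636.
  Update: phi_21 = phi_11 - phi_22 phi_11 = 0.487 - (0.101636)(0.487) = 0.437503.
Step k = 3:
  phi_33 = [rho(3) - phi_21 rho(2) - phi_22 rho(1)] / [1 - phi_21 rho(1) - phi_22 rho(2)]
    numerator   = 0.0346 - (0.437503)(0.3147) - (0.101636)(0.487) = -0.15257897
    denominator = 1 - (0.437503)(0.487) - (0.101636)(0.3147) = 0.75495107
  phi_33 = -0.15257897 / 0.75495107 = -0.2021.
Therefore phi_{33} = -0.2021.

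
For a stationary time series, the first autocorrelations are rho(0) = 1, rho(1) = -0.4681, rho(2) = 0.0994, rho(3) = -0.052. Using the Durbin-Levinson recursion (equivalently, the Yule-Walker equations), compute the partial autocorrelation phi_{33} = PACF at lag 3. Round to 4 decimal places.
\phi_{33} = -0.0919

The PACF at lag k is phi_{kk}, the last component of the solution
to the Yule-Walker system G_k phi = r_k where
  (G_k)_{ij} = rho(|i - j|), (r_k)_i = rho(i), i,j = 1..k.
Equivalently, Durbin-Levinson gives phi_{kk} iteratively:
  phi_{11} = rho(1)
  phi_{kk} = [rho(k) - sum_{j=1..k-1} phi_{k-1,j} rho(k-j)]
            / [1 - sum_{j=1..k-1} phi_{k-1,j} rho(j)],
  phi_{k,j} = phi_{k-1,j} - phi_{kk} phi_{k-1,k-j},  j = 1..k-1.
Step k = 1:
  phi_11 = rho(1) = -0.4681.
Step k = 2:
  phi_22 = [rho(2) - phi_11 rho(1)] / [1 - phi_11 rho(1)] = [0.0994 - (-0.4681)(-0.4681)] / [1 - (-0.4681)(-0.4681)]
         = -0.11971761 / 0.78088239 = -0.153311.
  Update: phi_21 = phi_11 - phi_22 phi_11 = -0.4681 - (-0.153311)(-0.4681) = -0.539865.
Step k = 3:
  phi_33 = [rho(3) - phi_21 rho(2) - phi_22 rho(1)] / [1 - phi_21 rho(1) - phi_22 rho(2)]
    numerator   = -0.052 - (-0.539865)(0.0994) - (-0.153311)(-0.4681) = -0.07010218
    denominator = 1 - (-0.539865)(-0.4681) - (-0.153311)(0.0994) = 0.7625284
  phi_33 = -0.07010218 / 0.7625284 = -0.0919.
Therefore phi_{33} = -0.0919.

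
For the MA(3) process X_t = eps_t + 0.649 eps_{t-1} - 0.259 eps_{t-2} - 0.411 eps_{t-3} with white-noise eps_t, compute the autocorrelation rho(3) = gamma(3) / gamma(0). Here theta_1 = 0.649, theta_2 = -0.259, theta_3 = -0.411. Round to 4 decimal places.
\rho(3) = -0.2480

For an MA(q) process with theta_0 = 1, the autocovariance is
  gamma(k) = sigma^2 * sum_{i=0..q-k} theta_i * theta_{i+k},
and rho(k) = gamma(k) / gamma(0). Sigma^2 cancels.
  numerator   = (1)*(-0.411) = -0.411.
  denominator = (1)^2 + (0.649)^2 + (-0.259)^2 + (-0.411)^2 = 1.657203.
  rho(3) = -0.411 / 1.657203 = -0.2480.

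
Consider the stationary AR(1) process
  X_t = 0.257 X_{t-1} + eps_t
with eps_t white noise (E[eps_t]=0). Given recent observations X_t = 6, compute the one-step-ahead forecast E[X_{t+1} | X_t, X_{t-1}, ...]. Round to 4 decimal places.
E[X_{t+1} \mid \mathcal F_t] = 1.5420

For an AR(p) model X_t = c + sum_i phi_i X_{t-i} + eps_t, the
one-step-ahead conditional mean is
  E[X_{t+1} | X_t, ...] = c + sum_i phi_i X_{t+1-i}.
Substitute known values:
  E[X_{t+1} | ...] = (0.257) * (6)
                   = 1.5420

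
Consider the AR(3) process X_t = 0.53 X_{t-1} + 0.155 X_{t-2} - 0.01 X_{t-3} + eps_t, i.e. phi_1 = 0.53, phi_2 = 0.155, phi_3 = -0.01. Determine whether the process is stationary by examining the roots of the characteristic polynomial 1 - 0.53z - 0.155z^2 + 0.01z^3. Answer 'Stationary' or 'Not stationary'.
\text{Stationary}

The AR(p) characteristic polynomial is P(z) = 1 - 0.53z - 0.155z^2 + 0.01z^3.
Stationarity requires all roots to lie outside the unit circle, i.e. |z| > 1 for every root.
Degree 3: look for a simple real root z0 first, then factor out (1 - z/z0) and solve the remaining quadratic.
Testing z0 = -4: P(-4) = 1 + (-0.53)(-4) + (-0.155)(-4)^2 + (0.01)(-4)^3
  = 1 + (2.12) + (-2.48) + (-0.64) = 0.  So z_0 = -4 is a root, |z_0| = 4.
Divide out the factor (1 + 0.25 z) = (1 - z/z0) (since 1/z0 = -0.25):
  P(z) = (1 + 0.25 z)(1 + (-0.78) z + (0.04) z^2)
  [check: z-coef -0.78 - (-0.25) = -0.53; z^2-coef 0.04 - (-0.25)(-0.78) = -0.155; z^3-coef -(-0.25)(0.04) = 0.01.]
Remaining roots from the quadratic factor 1 + (-0.78) z + (0.04) z^2:
  Set 1 + (-0.78) z + (0.04) z^2 = 0, i.e. a z^2 + b z + c = 0 with a = 0.04, b = -0.78, c = 1.
  Discriminant D = b^2 - 4ac = (-0.78)^2 - 4*(0.04)*1 = 0.6084 - (0.16) = 0.4484.
  D >= 0, so the roots are real: z = (-b +/- sqrt(D)) / (2a) = (0.78 +/- 0.669627) / (0.08).
    z_1 = (0.78 + 0.669627) / (0.08) = 18.1203,   |z_1| = 18.1203.
    z_2 = (0.78 - 0.669627) / (0.08) = 1.3797,   |z_2| = 1.3797.
Moduli of all roots: 4.0000, 18.1203, 1.3797.
All moduli strictly greater than 1? Yes.
Verdict: Stationary.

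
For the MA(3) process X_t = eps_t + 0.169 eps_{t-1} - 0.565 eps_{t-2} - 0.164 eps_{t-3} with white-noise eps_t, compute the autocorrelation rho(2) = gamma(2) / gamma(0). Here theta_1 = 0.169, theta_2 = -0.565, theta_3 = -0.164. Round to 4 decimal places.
\rho(2) = -0.4312

For an MA(q) process with theta_0 = 1, the autocovariance is
  gamma(k) = sigma^2 * sum_{i=0..q-k} theta_i * theta_{i+k},
and rho(k) = gamma(k) / gamma(0). Sigma^2 cancels.
  numerator   = (1)*(-0.565) + (0.169)*(-0.164) = -0.592716.
  denominator = (1)^2 + (0.169)^2 + (-0.565)^2 + (-0.164)^2 = 1.374682.
  rho(2) = -0.592716 / 1.374682 = -0.4312.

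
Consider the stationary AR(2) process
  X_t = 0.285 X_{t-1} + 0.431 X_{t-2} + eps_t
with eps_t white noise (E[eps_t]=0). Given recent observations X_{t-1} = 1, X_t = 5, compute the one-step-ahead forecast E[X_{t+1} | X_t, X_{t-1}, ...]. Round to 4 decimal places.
E[X_{t+1} \mid \mathcal F_t] = 1.8560

For an AR(p) model X_t = c + sum_i phi_i X_{t-i} + eps_t, the
one-step-ahead conditional mean is
  E[X_{t+1} | X_t, ...] = c + sum_i phi_i X_{t+1-i}.
Substitute known values:
  E[X_{t+1} | ...] = (0.285) * (5) + (0.431) * (1)
                   = 1.8560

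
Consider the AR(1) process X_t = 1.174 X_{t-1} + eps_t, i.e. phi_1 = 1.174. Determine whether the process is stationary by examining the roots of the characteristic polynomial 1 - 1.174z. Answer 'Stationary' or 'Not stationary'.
\text{Not stationary}

The AR(p) characteristic polynomial is P(z) = 1 - 1.174z.
Stationarity requires all roots to lie outside the unit circle, i.e. |z| > 1 for every root.
This is linear in z: 1 + (-1.174) z = 0  =>  z = -1/(-1.174) = 0.851789,  |z| = 0.851789.
Moduli of all roots: 0.8518.
All moduli strictly greater than 1? No.
Verdict: Not stationary.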